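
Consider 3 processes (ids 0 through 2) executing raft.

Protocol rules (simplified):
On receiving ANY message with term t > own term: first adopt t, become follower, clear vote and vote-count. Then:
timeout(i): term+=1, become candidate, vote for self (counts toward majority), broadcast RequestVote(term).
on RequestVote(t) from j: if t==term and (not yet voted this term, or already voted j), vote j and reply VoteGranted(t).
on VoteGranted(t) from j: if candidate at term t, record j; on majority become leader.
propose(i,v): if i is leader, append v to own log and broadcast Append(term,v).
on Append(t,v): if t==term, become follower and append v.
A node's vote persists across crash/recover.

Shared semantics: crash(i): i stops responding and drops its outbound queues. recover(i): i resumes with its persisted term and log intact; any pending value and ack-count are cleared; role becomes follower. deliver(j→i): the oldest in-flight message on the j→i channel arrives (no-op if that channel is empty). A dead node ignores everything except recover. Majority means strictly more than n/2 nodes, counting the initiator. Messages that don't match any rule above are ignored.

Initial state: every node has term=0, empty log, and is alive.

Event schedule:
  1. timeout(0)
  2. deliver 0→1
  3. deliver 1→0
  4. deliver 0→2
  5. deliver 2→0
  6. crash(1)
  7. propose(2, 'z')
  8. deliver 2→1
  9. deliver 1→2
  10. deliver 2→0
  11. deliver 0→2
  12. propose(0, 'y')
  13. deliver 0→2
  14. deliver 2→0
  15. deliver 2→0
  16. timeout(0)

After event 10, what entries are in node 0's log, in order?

empty

e1 timeout(0): 0[cand,t=1,-]
e2 deliver 0→1: 1[foll,t=1,-]
e3 deliver 1→0: 0[lead,t=1,-]
e4 deliver 0→2: 2[foll,t=1,-]
e5 deliver 2→0: ·
e6 crash(1): 1[✗foll,t=1,-]
e7 propose(2,'z'): ·
e8 deliver 2→1: ·
e9 deliver 1→2: ·
e10 deliver 2→0: ·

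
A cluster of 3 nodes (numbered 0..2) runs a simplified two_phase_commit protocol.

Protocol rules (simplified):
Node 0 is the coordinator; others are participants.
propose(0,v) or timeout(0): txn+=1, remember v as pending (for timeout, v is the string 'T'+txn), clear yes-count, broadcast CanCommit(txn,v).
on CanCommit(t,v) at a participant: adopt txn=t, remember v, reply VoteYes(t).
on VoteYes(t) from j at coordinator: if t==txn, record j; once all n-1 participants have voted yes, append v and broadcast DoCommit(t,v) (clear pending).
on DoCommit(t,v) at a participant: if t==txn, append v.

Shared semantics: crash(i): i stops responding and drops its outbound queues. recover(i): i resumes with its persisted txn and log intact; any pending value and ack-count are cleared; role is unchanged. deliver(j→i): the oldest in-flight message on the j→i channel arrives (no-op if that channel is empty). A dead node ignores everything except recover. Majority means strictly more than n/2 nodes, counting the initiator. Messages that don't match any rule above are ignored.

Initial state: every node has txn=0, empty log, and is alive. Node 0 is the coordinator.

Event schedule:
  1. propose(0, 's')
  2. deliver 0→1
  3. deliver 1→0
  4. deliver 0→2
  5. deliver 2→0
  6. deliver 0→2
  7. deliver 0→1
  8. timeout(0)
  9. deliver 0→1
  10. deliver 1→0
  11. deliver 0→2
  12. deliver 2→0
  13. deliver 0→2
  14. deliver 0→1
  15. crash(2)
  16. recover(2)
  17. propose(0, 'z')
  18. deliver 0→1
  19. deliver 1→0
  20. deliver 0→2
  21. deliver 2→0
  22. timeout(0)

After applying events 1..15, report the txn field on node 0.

1. propose(0,'s'):  <0:coor t1 ->
2. deliver 0→1:  <1:part t1 ->
3. deliver 1→0:  nop
4. deliver 0→2:  <2:part t1 ->
5. deliver 2→0:  <0:coor t1 s>
6. deliver 0→2:  <2:part t1 s>
7. deliver 0→1:  <1:part t1 s>
8. timeout(0):  <0:coor t2 s>
9. deliver 0→1:  <1:part t2 s>
10. deliver 1→0:  nop
11. deliver 0→2:  <2:part t2 s>
12. deliver 2→0:  <0:coor t2 s,T2>
13. deliver 0→2:  <2:part t2 s,T2>
14. deliver 0→1:  <1:part t2 s,T2>
15. crash(2):  <2:✗part t2 s,T2>

2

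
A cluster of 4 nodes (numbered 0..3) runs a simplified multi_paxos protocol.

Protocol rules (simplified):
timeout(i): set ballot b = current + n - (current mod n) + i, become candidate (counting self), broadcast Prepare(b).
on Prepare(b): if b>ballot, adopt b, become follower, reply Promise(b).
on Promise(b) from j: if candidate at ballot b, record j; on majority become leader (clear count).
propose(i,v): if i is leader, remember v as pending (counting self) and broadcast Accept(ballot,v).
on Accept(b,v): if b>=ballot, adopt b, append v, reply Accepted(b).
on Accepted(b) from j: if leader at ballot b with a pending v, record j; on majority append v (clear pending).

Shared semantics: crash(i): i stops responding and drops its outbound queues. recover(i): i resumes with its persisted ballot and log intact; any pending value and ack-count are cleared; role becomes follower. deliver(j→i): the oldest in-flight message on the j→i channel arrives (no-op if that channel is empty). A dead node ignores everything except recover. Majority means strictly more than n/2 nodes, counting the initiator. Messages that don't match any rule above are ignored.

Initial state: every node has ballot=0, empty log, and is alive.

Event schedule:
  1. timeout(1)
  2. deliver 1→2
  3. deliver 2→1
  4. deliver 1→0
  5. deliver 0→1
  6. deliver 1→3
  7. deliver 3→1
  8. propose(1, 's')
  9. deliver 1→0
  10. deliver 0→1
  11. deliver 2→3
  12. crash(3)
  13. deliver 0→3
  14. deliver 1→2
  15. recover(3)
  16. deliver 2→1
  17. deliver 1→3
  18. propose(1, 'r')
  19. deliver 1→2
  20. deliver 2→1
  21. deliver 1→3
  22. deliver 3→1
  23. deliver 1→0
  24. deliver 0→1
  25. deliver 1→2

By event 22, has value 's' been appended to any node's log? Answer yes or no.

[1] timeout(1) → N1(cand b5 [-])
[2] deliver 1→2 → N2(foll b5 [-])
[3] deliver 2→1 → ∅
[4] deliver 1→0 → N0(foll b5 [-])
[5] deliver 0→1 → N1(lead b5 [-])
[6] deliver 1→3 → N3(foll b5 [-])
[7] deliver 3→1 → ∅
[8] propose(1,'s') → ∅
[9] deliver 1→0 → N0(foll b5 [s])
[10] deliver 0→1 → ∅
[11] deliver 2→3 → ∅
[12] crash(3) → N3(✗foll b5 [-])
[13] deliver 0→3 → ∅
[14] deliver 1→2 → N2(foll b5 [s])
[15] recover(3) → N3(foll b5 [-])
[16] deliver 2→1 → N1(lead b5 [s])
[17] deliver 1→3 → N3(foll b5 [s])
[18] propose(1,'r') → ∅
[19] deliver 1→2 → N2(foll b5 [s,r])
[20] deliver 2→1 → ∅
[21] deliver 1→3 → N3(foll b5 [s,r])
[22] deliver 3→1 → N1(lead b5 [s,r])

yes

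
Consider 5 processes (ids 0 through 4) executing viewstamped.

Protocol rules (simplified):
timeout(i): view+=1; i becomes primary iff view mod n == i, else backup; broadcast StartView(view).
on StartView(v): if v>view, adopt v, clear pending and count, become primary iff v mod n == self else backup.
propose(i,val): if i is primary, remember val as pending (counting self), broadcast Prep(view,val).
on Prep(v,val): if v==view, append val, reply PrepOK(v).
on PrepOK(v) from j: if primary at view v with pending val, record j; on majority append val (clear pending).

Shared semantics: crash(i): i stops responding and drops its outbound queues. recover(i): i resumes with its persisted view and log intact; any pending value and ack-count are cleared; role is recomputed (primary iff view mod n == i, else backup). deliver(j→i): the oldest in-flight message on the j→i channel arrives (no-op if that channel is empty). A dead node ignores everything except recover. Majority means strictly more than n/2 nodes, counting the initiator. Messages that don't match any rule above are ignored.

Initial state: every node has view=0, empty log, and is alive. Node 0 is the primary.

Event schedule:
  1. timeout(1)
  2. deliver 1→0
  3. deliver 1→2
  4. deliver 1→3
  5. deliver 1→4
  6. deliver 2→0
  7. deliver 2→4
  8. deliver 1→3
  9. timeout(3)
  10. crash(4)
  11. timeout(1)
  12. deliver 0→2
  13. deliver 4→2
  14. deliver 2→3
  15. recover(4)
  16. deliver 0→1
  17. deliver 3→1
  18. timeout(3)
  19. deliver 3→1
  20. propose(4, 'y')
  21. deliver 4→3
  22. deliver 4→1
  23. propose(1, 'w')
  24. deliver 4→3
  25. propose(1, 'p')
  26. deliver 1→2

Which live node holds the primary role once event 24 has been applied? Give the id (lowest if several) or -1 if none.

3

1. timeout(1):  <1:prim v1 ->
2. deliver 1→0:  <0:back v1 ->
3. deliver 1→2:  <2:back v1 ->
4. deliver 1→3:  <3:back v1 ->
5. deliver 1→4:  <4:back v1 ->
6. deliver 2→0:  nop
7. deliver 2→4:  nop
8. deliver 1→3:  nop
9. timeout(3):  <3:back v2 ->
10. crash(4):  <4:✗back v1 ->
11. timeout(1):  <1:back v2 ->
12. deliver 0→2:  nop
13. deliver 4→2:  nop
14. deliver 2→3:  nop
15. recover(4):  <4:back v1 ->
16. deliver 0→1:  nop
17. deliver 3→1:  nop
18. timeout(3):  <3:prim v3 ->
19. deliver 3→1:  <1:back v3 ->
20. propose(4,'y'):  nop
21. deliver 4→3:  nop
22. deliver 4→1:  nop
23. propose(1,'w'):  nop
24. deliver 4→3:  nop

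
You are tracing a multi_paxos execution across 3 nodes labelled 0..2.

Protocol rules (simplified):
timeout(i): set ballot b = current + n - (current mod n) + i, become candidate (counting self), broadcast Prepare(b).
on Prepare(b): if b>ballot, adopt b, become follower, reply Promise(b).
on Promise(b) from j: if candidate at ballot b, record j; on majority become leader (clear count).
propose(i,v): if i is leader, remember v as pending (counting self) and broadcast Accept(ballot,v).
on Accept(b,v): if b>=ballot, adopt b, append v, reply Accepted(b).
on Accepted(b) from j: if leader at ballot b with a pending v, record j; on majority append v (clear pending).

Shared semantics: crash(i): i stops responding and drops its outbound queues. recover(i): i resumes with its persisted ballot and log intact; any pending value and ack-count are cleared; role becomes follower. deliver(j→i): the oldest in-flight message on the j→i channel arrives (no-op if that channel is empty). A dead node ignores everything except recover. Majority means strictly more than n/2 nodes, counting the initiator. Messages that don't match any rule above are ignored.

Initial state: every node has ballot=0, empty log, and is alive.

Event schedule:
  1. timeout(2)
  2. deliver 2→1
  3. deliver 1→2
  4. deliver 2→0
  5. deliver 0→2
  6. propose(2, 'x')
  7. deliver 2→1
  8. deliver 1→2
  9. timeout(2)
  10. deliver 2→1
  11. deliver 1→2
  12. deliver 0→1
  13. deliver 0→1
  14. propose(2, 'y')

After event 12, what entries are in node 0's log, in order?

1. timeout(2):  <2:cand b5 ->
2. deliver 2→1:  <1:foll b5 ->
3. deliver 1→2:  <2:lead b5 ->
4. deliver 2→0:  <0:foll b5 ->
5. deliver 0→2:  nop
6. propose(2,'x'):  nop
7. deliver 2→1:  <1:foll b5 x>
8. deliver 1→2:  <2:lead b5 x>
9. timeout(2):  <2:cand b8 x>
10. deliver 2→1:  <1:foll b8 x>
11. deliver 1→2:  <2:lead b8 x>
12. deliver 0→1:  nop

empty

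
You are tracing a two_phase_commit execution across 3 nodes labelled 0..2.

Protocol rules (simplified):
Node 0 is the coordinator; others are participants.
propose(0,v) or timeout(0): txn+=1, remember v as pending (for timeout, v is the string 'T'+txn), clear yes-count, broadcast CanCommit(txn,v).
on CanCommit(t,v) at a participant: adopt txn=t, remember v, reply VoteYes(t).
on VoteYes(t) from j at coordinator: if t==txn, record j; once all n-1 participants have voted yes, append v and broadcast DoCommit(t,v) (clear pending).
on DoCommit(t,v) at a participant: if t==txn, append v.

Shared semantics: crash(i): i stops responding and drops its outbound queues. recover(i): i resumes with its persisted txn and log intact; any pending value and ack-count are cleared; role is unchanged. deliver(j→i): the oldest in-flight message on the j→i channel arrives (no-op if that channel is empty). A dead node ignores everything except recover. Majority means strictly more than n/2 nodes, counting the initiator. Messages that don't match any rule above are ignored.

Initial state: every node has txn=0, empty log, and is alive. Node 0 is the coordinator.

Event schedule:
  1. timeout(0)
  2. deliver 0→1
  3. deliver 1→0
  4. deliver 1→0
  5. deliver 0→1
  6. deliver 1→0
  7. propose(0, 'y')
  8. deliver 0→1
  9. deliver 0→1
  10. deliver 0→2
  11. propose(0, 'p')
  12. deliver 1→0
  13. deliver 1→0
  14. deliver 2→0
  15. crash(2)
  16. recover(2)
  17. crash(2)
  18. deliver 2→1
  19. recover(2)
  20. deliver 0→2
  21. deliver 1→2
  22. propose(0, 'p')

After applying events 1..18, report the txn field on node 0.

step 1 timeout(0): 0={coor,t=1,log=-}
step 2 deliver 0→1: 1={part,t=1,log=-}
step 3 deliver 1→0: —
step 4 deliver 1→0: —
step 5 deliver 0→1: —
step 6 deliver 1→0: —
step 7 propose(0,'y'): 0={coor,t=2,log=-}
step 8 deliver 0→1: 1={part,t=2,log=-}
step 9 deliver 0→1: —
step 10 deliver 0→2: 2={part,t=1,log=-}
step 11 propose(0,'p'): 0={coor,t=3,log=-}
step 12 deliver 1→0: —
step 13 deliver 1→0: —
step 14 deliver 2→0: —
step 15 crash(2): 2={✗part,t=1,log=-}
step 16 recover(2): 2={part,t=1,log=-}
step 17 crash(2): 2={✗part,t=1,log=-}
step 18 deliver 2→1: —

3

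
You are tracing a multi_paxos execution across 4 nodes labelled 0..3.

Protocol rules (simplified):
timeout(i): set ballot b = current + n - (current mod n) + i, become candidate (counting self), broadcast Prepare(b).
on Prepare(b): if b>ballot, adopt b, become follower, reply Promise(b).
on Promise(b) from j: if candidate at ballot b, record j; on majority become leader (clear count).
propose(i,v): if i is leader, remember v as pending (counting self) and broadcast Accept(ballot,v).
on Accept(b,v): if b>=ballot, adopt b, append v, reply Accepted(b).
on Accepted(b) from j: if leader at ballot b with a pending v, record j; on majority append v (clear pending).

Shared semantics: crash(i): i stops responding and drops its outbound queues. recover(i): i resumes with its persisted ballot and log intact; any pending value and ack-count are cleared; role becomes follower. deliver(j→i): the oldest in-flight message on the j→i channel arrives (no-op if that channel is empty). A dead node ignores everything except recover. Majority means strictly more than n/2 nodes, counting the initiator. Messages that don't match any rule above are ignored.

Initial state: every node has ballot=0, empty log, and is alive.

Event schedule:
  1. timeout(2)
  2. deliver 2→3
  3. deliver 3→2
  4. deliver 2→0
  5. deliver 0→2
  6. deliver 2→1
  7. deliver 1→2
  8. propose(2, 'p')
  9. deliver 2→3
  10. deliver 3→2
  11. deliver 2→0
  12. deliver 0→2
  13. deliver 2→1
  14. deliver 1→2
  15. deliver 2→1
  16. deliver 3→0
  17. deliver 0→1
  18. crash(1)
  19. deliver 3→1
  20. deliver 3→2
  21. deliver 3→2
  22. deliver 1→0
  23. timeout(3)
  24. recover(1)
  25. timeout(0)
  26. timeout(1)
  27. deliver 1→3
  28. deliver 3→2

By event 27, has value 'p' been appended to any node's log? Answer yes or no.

yes

1. timeout(2):  <2:cand b6 ->
2. deliver 2→3:  <3:foll b6 ->
3. deliver 3→2:  nop
4. deliver 2→0:  <0:foll b6 ->
5. deliver 0→2:  <2:lead b6 ->
6. deliver 2→1:  <1:foll b6 ->
7. deliver 1→2:  nop
8. propose(2,'p'):  nop
9. deliver 2→3:  <3:foll b6 p>
10. deliver 3→2:  nop
11. deliver 2→0:  <0:foll b6 p>
12. deliver 0→2:  <2:lead b6 p>
13. deliver 2→1:  <1:foll b6 p>
14. deliver 1→2:  nop
15. deliver 2→1:  nop
16. deliver 3→0:  nop
17. deliver 0→1:  nop
18. crash(1):  <1:✗foll b6 p>
19. deliver 3→1:  nop
20. deliver 3→2:  nop
21. deliver 3→2:  nop
22. deliver 1→0:  nop
23. timeout(3):  <3:cand b11 p>
24. recover(1):  <1:foll b6 p>
25. timeout(0):  <0:cand b8 p>
26. timeout(1):  <1:cand b9 p>
27. deliver 1→3:  nop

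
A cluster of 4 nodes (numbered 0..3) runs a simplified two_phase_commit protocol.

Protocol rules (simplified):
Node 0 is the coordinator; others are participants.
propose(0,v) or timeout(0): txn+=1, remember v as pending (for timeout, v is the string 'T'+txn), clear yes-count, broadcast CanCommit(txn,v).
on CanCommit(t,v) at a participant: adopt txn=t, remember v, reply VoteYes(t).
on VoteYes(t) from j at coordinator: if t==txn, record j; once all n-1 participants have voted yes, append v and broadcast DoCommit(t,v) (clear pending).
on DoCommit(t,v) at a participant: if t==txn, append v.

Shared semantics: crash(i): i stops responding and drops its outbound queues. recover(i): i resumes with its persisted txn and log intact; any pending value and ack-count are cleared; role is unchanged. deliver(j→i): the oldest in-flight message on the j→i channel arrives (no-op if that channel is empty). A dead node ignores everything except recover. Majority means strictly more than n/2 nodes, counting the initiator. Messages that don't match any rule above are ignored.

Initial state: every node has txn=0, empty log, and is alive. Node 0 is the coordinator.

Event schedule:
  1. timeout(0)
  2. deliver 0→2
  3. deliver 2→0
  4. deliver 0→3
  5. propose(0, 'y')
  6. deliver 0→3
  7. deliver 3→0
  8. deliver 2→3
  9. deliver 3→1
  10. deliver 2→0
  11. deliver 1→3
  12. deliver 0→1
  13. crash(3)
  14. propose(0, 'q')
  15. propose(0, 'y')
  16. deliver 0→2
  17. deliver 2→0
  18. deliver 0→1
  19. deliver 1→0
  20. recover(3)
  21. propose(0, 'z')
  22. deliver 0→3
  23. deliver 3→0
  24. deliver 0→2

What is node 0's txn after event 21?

5

step 1 timeout(0): 0={coor,t=1,log=-}
step 2 deliver 0→2: 2={part,t=1,log=-}
step 3 deliver 2→0: —
step 4 deliver 0→3: 3={part,t=1,log=-}
step 5 propose(0,'y'): 0={coor,t=2,log=-}
step 6 deliver 0→3: 3={part,t=2,log=-}
step 7 deliver 3→0: —
step 8 deliver 2→3: —
step 9 deliver 3→1: —
step 10 deliver 2→0: —
step 11 deliver 1→3: —
step 12 deliver 0→1: 1={part,t=1,log=-}
step 13 crash(3): 3={✗part,t=2,log=-}
step 14 propose(0,'q'): 0={coor,t=3,log=-}
step 15 propose(0,'y'): 0={coor,t=4,log=-}
step 16 deliver 0→2: 2={part,t=2,log=-}
step 17 deliver 2→0: —
step 18 deliver 0→1: 1={part,t=2,log=-}
step 19 deliver 1→0: —
step 20 recover(3): 3={part,t=2,log=-}
step 21 propose(0,'z'): 0={coor,t=5,log=-}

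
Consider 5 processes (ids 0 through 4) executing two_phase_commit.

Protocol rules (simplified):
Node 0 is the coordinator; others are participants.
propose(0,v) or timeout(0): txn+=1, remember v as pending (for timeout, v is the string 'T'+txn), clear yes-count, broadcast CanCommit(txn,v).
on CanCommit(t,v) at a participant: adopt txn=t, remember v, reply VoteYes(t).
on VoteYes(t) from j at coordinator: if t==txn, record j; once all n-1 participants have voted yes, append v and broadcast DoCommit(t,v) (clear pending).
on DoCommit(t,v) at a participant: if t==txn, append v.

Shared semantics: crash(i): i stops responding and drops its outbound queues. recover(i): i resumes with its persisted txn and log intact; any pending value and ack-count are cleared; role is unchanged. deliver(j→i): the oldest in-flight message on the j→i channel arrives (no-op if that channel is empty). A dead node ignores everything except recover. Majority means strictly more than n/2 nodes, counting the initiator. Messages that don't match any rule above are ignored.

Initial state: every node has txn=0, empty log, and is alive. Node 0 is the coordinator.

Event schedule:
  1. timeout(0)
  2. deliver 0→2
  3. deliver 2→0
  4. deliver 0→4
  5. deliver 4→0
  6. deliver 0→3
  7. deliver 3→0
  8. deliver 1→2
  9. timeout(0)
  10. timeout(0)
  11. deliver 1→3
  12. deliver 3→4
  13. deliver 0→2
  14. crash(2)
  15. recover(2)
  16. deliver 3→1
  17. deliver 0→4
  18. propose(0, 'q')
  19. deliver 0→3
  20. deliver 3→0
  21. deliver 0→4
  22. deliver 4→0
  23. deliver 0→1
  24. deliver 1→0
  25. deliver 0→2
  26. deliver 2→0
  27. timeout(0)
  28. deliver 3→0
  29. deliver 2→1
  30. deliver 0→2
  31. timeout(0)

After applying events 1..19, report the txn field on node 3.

2

e1 timeout(0): 0[coor,t=1,-]
e2 deliver 0→2: 2[part,t=1,-]
e3 deliver 2→0: ·
e4 deliver 0→4: 4[part,t=1,-]
e5 deliver 4→0: ·
e6 deliver 0→3: 3[part,t=1,-]
e7 deliver 3→0: ·
e8 deliver 1→2: ·
e9 timeout(0): 0[coor,t=2,-]
e10 timeout(0): 0[coor,t=3,-]
e11 deliver 1→3: ·
e12 deliver 3→4: ·
e13 deliver 0→2: 2[part,t=2,-]
e14 crash(2): 2[✗part,t=2,-]
e15 recover(2): 2[part,t=2,-]
e16 deliver 3→1: ·
e17 deliver 0→4: 4[part,t=2,-]
e18 propose(0,'q'): 0[coor,t=4,-]
e19 deliver 0→3: 3[part,t=2,-]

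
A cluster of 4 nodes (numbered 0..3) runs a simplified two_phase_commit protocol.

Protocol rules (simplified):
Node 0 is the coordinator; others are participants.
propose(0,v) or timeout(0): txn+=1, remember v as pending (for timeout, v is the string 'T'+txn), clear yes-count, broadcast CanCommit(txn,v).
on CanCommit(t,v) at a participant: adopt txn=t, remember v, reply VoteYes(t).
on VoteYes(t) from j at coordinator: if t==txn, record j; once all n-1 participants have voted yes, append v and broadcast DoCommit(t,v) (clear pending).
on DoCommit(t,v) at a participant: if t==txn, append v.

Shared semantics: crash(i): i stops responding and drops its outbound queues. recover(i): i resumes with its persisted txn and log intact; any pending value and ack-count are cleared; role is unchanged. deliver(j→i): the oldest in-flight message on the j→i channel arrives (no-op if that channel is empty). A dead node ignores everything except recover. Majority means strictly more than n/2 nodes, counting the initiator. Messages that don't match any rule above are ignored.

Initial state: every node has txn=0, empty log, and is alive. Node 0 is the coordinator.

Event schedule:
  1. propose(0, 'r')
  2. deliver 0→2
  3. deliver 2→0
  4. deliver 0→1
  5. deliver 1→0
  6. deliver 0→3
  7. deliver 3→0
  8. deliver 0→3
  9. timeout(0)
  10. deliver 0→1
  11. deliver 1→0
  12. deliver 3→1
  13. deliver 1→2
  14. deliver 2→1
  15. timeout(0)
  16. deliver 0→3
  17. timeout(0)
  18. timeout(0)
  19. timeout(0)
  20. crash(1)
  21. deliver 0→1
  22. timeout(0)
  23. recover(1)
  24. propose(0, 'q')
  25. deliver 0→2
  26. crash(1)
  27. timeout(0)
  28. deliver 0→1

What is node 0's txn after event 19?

6

step 1 propose(0,'r'): 0={coor,t=1,log=-}
step 2 deliver 0→2: 2={part,t=1,log=-}
step 3 deliver 2→0: —
step 4 deliver 0→1: 1={part,t=1,log=-}
step 5 deliver 1→0: —
step 6 deliver 0→3: 3={part,t=1,log=-}
step 7 deliver 3→0: 0={coor,t=1,log=r}
step 8 deliver 0→3: 3={part,t=1,log=r}
step 9 timeout(0): 0={coor,t=2,log=r}
step 10 deliver 0→1: 1={part,t=1,log=r}
step 11 deliver 1→0: —
step 12 deliver 3→1: —
step 13 deliver 1→2: —
step 14 deliver 2→1: —
step 15 timeout(0): 0={coor,t=3,log=r}
step 16 deliver 0→3: 3={part,t=2,log=r}
step 17 timeout(0): 0={coor,t=4,log=r}
step 18 timeout(0): 0={coor,t=5,log=r}
step 19 timeout(0): 0={coor,t=6,log=r}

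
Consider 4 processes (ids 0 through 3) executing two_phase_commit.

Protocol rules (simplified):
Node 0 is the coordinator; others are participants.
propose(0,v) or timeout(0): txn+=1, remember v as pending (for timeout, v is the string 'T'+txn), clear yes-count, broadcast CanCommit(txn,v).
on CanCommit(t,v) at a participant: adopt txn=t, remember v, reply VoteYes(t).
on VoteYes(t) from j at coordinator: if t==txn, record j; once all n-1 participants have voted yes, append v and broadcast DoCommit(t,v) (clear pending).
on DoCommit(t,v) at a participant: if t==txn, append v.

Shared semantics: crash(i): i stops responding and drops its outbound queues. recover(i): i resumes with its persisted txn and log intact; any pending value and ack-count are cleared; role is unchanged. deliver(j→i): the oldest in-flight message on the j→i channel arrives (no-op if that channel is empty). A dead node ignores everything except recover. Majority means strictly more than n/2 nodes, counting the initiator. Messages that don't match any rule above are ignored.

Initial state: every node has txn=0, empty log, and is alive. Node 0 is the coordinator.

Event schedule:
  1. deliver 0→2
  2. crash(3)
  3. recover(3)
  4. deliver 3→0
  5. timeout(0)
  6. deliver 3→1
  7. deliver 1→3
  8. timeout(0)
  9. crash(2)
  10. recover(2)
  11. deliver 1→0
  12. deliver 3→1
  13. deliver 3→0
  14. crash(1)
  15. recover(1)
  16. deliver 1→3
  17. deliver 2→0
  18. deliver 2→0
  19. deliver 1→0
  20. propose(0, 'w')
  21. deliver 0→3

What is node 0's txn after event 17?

2

1. deliver 0→2:  nop
2. crash(3):  <3:✗part t0 ->
3. recover(3):  <3:part t0 ->
4. deliver 3→0:  nop
5. timeout(0):  <0:coor t1 ->
6. deliver 3→1:  nop
7. deliver 1→3:  nop
8. timeout(0):  <0:coor t2 ->
9. crash(2):  <2:✗part t0 ->
10. recover(2):  <2:part t0 ->
11. deliver 1→0:  nop
12. deliver 3→1:  nop
13. deliver 3→0:  nop
14. crash(1):  <1:✗part t0 ->
15. recover(1):  <1:part t0 ->
16. deliver 1→3:  nop
17. deliver 2→0:  nop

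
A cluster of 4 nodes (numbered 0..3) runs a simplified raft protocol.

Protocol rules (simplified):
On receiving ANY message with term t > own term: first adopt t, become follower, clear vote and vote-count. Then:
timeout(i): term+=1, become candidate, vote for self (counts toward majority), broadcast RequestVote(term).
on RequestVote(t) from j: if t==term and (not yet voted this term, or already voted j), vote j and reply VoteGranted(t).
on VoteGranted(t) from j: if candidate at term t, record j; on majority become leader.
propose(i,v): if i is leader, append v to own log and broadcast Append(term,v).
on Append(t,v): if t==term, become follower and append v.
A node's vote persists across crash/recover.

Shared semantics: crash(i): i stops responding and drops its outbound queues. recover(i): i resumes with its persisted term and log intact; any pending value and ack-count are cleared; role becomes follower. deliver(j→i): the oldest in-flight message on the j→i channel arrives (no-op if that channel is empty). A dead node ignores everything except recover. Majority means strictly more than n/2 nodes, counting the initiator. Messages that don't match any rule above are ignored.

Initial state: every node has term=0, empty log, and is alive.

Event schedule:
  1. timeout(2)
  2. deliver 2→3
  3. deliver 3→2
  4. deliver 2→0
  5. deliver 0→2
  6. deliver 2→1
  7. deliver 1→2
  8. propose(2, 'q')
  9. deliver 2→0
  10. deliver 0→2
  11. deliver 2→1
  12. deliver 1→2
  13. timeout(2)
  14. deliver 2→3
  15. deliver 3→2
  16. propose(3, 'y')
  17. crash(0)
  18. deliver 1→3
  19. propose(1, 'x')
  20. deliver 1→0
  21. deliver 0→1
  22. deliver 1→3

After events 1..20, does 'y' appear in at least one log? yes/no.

1. timeout(2):  <2:cand t1 ->
2. deliver 2→3:  <3:foll t1 ->
3. deliver 3→2:  nop
4. deliver 2→0:  <0:foll t1 ->
5. deliver 0→2:  <2:lead t1 ->
6. deliver 2→1:  <1:foll t1 ->
7. deliver 1→2:  nop
8. propose(2,'q'):  <2:lead t1 q>
9. deliver 2→0:  <0:foll t1 q>
10. deliver 0→2:  nop
11. deliver 2→1:  <1:foll t1 q>
12. deliver 1→2:  nop
13. timeout(2):  <2:cand t2 q>
14. deliver 2→3:  <3:foll t1 q>
15. deliver 3→2:  nop
16. propose(3,'y'):  nop
17. crash(0):  <0:✗foll t1 q>
18. deliver 1→3:  nop
19. propose(1,'x'):  nop
20. deliver 1→0:  nop

no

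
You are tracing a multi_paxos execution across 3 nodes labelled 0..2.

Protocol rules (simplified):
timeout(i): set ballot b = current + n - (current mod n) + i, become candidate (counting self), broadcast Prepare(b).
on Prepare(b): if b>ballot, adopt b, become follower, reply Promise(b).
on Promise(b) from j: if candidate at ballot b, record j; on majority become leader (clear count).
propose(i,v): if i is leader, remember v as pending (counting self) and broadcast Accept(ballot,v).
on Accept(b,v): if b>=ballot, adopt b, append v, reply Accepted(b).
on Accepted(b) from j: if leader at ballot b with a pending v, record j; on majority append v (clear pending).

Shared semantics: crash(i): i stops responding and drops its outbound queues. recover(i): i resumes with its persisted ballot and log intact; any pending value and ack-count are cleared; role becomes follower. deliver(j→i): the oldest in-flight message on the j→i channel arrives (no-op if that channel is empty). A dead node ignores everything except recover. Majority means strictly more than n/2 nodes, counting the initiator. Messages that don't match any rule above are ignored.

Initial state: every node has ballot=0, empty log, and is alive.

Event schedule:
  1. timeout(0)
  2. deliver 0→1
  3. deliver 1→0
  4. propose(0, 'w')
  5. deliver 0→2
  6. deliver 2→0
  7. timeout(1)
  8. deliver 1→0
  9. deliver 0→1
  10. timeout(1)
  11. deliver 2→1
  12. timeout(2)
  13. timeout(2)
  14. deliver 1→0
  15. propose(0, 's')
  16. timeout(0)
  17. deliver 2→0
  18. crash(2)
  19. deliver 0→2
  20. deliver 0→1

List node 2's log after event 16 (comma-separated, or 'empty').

empty

step 1 timeout(0): 0={cand,b=3,log=-}
step 2 deliver 0→1: 1={foll,b=3,log=-}
step 3 deliver 1→0: 0={lead,b=3,log=-}
step 4 propose(0,'w'): —
step 5 deliver 0→2: 2={foll,b=3,log=-}
step 6 deliver 2→0: —
step 7 timeout(1): 1={cand,b=7,log=-}
step 8 deliver 1→0: 0={foll,b=7,log=-}
step 9 deliver 0→1: —
step 10 timeout(1): 1={cand,b=10,log=-}
step 11 deliver 2→1: —
step 12 timeout(2): 2={cand,b=8,log=-}
step 13 timeout(2): 2={cand,b=11,log=-}
step 14 deliver 1→0: 0={foll,b=10,log=-}
step 15 propose(0,'s'): —
step 16 timeout(0): 0={cand,b=12,log=-}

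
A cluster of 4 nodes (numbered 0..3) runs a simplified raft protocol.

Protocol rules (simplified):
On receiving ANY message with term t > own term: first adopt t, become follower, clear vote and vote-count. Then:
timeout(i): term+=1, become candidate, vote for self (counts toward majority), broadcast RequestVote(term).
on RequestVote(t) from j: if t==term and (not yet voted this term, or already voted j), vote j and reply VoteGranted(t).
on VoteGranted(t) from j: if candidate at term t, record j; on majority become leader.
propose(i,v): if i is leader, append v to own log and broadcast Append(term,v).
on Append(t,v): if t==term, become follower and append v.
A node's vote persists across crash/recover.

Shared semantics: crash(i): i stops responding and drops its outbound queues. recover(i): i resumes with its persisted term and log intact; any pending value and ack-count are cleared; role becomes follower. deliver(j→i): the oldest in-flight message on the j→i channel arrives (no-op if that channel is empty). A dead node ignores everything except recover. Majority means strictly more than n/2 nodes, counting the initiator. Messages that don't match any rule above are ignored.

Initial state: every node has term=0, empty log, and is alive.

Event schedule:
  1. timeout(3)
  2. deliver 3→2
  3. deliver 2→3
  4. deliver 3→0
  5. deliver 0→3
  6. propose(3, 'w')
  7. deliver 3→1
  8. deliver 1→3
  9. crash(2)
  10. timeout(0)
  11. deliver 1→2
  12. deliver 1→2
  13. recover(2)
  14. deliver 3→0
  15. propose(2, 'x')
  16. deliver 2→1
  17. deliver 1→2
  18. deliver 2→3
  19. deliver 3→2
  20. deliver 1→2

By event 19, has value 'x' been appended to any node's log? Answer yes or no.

no

after 1 — timeout(3): n3:cand/t1/[-]
after 2 — deliver 3→2: n2:foll/t1/[-]
after 3 — deliver 2→3: ·
after 4 — deliver 3→0: n0:foll/t1/[-]
after 5 — deliver 0→3: n3:lead/t1/[-]
after 6 — propose(3,'w'): n3:lead/t1/[w]
after 7 — deliver 3→1: n1:foll/t1/[-]
after 8 — deliver 1→3: ·
after 9 — crash(2): n2:✗foll/t1/[-]
after 10 — timeout(0): n0:cand/t2/[-]
after 11 — deliver 1→2: ·
after 12 — deliver 1→2: ·
after 13 — recover(2): n2:foll/t1/[-]
after 14 — deliver 3→0: ·
after 15 — propose(2,'x'): ·
after 16 — deliver 2→1: ·
after 17 — deliver 1→2: ·
after 18 — deliver 2→3: ·
after 19 — deliver 3→2: n2:foll/t1/[w]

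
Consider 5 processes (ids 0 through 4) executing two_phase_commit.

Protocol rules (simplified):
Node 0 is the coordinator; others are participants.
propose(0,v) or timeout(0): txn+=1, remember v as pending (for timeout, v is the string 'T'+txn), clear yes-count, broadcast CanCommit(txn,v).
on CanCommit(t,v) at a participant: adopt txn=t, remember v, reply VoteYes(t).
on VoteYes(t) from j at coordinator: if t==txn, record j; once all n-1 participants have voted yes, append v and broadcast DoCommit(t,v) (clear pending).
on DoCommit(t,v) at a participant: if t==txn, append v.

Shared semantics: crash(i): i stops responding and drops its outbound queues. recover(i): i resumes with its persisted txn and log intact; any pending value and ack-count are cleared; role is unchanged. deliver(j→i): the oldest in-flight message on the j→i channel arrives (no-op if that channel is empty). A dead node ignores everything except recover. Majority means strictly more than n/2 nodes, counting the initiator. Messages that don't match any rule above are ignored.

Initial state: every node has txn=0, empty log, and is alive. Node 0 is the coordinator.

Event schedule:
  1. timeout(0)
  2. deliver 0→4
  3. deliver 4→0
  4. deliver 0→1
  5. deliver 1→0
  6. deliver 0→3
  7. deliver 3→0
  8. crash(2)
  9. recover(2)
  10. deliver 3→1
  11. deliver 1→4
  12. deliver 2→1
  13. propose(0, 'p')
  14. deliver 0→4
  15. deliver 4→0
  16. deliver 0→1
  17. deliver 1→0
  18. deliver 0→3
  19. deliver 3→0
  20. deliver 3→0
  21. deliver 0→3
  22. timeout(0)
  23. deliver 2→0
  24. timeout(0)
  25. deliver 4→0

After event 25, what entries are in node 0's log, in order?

e1 timeout(0): 0[coor,t=1,-]
e2 deliver 0→4: 4[part,t=1,-]
e3 deliver 4→0: ·
e4 deliver 0→1: 1[part,t=1,-]
e5 deliver 1→0: ·
e6 deliver 0→3: 3[part,t=1,-]
e7 deliver 3→0: ·
e8 crash(2): 2[✗part,t=0,-]
e9 recover(2): 2[part,t=0,-]
e10 deliver 3→1: ·
e11 deliver 1→4: ·
e12 deliver 2→1: ·
e13 propose(0,'p'): 0[coor,t=2,-]
e14 deliver 0→4: 4[part,t=2,-]
e15 deliver 4→0: ·
e16 deliver 0→1: 1[part,t=2,-]
e17 deliver 1→0: ·
e18 deliver 0→3: 3[part,t=2,-]
e19 deliver 3→0: ·
e20 deliver 3→0: ·
e21 deliver 0→3: ·
e22 timeout(0): 0[coor,t=3,-]
e23 deliver 2→0: ·
e24 timeout(0): 0[coor,t=4,-]
e25 deliver 4→0: ·

empty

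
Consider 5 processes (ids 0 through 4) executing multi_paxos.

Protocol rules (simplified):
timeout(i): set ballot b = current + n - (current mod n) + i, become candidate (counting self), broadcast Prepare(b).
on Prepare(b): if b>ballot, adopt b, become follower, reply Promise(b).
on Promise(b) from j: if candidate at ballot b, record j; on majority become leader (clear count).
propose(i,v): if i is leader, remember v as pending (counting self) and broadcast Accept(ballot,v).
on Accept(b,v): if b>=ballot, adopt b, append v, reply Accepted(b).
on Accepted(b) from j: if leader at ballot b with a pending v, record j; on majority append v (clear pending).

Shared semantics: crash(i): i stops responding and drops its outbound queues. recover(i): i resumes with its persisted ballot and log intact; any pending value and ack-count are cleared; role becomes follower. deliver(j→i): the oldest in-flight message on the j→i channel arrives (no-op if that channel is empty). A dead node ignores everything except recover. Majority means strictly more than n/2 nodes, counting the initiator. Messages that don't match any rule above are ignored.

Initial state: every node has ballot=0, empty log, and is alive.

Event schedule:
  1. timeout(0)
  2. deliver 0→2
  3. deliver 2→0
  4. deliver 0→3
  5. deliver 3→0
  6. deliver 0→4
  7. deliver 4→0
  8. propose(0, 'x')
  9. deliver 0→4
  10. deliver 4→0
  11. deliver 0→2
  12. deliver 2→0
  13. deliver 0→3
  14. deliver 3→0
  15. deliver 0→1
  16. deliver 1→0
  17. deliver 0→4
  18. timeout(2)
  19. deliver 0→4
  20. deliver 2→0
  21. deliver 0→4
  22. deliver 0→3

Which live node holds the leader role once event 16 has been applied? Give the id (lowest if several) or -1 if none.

0

step 1 timeout(0): 0={cand,b=5,log=-}
step 2 deliver 0→2: 2={foll,b=5,log=-}
step 3 deliver 2→0: —
step 4 deliver 0→3: 3={foll,b=5,log=-}
step 5 deliver 3→0: 0={lead,b=5,log=-}
step 6 deliver 0→4: 4={foll,b=5,log=-}
step 7 deliver 4→0: —
step 8 propose(0,'x'): —
step 9 deliver 0→4: 4={foll,b=5,log=x}
step 10 deliver 4→0: —
step 11 deliver 0→2: 2={foll,b=5,log=x}
step 12 deliver 2→0: 0={lead,b=5,log=x}
step 13 deliver 0→3: 3={foll,b=5,log=x}
step 14 deliver 3→0: —
step 15 deliver 0→1: 1={foll,b=5,log=-}
step 16 deliver 1→0: —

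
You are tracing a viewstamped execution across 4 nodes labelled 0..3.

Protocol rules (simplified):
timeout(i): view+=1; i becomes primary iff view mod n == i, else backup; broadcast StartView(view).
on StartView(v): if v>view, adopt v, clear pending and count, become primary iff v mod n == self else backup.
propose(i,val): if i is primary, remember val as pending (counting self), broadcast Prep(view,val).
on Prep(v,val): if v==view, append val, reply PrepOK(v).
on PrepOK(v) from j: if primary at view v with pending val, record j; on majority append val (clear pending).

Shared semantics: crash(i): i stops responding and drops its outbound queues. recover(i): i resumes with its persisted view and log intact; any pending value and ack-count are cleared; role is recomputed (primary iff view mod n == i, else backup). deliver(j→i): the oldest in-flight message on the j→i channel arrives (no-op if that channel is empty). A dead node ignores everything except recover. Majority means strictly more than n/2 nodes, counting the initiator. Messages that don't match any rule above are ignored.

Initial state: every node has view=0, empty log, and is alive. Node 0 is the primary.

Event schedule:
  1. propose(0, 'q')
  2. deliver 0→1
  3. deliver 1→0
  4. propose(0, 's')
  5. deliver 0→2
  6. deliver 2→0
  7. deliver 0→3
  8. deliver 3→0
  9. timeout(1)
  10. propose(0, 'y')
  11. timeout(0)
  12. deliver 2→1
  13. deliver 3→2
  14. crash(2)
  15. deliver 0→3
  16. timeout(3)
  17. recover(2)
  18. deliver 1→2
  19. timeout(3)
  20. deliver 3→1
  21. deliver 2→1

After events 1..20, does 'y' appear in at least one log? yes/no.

no

step 1 propose(0,'q'): —
step 2 deliver 0→1: 1={back,v=0,log=q}
step 3 deliver 1→0: —
step 4 propose(0,'s'): —
step 5 deliver 0→2: 2={back,v=0,log=q}
step 6 deliver 2→0: —
step 7 deliver 0→3: 3={back,v=0,log=q}
step 8 deliver 3→0: 0={prim,v=0,log=s}
step 9 timeout(1): 1={prim,v=1,log=q}
step 10 propose(0,'y'): —
step 11 timeout(0): 0={back,v=1,log=s}
step 12 deliver 2→1: —
step 13 deliver 3→2: —
step 14 crash(2): 2={✗back,v=0,log=q}
step 15 deliver 0→3: 3={back,v=0,log=q,s}
step 16 timeout(3): 3={back,v=1,log=q,s}
step 17 recover(2): 2={back,v=0,log=q}
step 18 deliver 1→2: 2={back,v=1,log=q}
step 19 timeout(3): 3={back,v=2,log=q,s}
step 20 deliver 3→1: —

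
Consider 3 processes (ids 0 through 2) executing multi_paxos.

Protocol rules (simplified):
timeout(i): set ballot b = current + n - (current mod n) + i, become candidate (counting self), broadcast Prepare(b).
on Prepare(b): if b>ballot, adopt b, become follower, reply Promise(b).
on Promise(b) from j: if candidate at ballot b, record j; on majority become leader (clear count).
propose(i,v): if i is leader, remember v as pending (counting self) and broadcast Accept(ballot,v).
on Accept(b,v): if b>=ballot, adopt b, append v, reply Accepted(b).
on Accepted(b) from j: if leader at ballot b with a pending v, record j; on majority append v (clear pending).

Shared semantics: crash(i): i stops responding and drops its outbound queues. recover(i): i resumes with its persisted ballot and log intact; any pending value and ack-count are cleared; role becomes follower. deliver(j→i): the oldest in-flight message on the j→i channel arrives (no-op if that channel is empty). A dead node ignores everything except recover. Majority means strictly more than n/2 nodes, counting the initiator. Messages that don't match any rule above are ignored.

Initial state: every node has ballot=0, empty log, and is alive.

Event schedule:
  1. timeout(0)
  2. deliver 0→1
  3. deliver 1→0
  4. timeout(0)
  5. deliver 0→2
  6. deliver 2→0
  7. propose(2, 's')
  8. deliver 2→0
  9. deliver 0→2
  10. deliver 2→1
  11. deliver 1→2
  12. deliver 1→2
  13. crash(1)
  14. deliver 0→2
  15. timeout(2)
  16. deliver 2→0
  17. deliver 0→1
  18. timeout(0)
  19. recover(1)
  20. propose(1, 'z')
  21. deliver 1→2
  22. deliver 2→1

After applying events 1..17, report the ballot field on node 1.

3

step 1 timeout(0): 0={cand,b=3,log=-}
step 2 deliver 0→1: 1={foll,b=3,log=-}
step 3 deliver 1→0: 0={lead,b=3,log=-}
step 4 timeout(0): 0={cand,b=6,log=-}
step 5 deliver 0→2: 2={foll,b=3,log=-}
step 6 deliver 2→0: —
step 7 propose(2,'s'): —
step 8 deliver 2→0: —
step 9 deliver 0→2: 2={foll,b=6,log=-}
step 10 deliver 2→1: —
step 11 deliver 1→2: —
step 12 deliver 1→2: —
step 13 crash(1): 1={✗foll,b=3,log=-}
step 14 deliver 0→2: —
step 15 timeout(2): 2={cand,b=11,log=-}
step 16 deliver 2→0: 0={lead,b=6,log=-}
step 17 deliver 0→1: —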